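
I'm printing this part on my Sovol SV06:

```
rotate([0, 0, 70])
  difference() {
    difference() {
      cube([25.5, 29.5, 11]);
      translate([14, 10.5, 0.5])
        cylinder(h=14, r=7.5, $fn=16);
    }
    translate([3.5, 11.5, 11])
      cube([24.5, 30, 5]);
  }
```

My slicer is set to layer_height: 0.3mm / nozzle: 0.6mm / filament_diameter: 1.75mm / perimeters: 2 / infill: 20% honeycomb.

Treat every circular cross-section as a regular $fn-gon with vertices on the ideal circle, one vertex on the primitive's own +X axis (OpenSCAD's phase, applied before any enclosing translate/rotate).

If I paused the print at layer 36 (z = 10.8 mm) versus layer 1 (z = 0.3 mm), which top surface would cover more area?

Layer 36 (z = 10.8): the cube (footprint 25.5×29.5) is included at this height (area 752.25 mm²); the r=7.5 cylinder at (14, 10.5) gives a regular 16-gon of circumradius 7.5 (constant along its height) (area = (16/2)·7.500²·sin(360°/16) = 172.21 mm²); Subtracting the remaining from the first: starting from the 25.5×29.5 cube (752.25 mm²), the r=7.5 cylinder at (14, 10.5) lies wholly inside it (removes its full 172.21 mm² and its 46.82 mm outline becomes a hole wall) — area = 580.04 mm²; the cube at (3.5, 11.5) is absent (z outside [11, 16]); Taking the first minus the rest: none of the subtracted shapes is present at this height, so that combined region is unchanged — area = 580.04 mm²; (whole slice rotated 70° about Z — lengths, areas and connectivity unchanged). So its area = 580.04 mm². Layer 1 (z = 0.3): the 25.5×29.5 cube contributes its full rectangle (area 752.25 mm²); the cylinder at (14, 10.5) is absent (z outside [0.5, 14.5]); Subtracting the remaining from the first: none of the subtracted shapes is present at this height, so the 25.5×29.5 cube is unchanged — area = 752.25 mm²; the cube at (3.5, 11.5) is absent (z outside [11, 16]); Taking the first minus the rest: none of the subtracted shapes is present at this height, so the result so far is unchanged — area = 752.25 mm²; (whole slice rotated 70° about Z — lengths, areas and connectivity unchanged). So its area = 752.25 mm². Layer 1 is larger (752.25 vs 580.04 mm²).

layer 1 (z = 0.3 mm)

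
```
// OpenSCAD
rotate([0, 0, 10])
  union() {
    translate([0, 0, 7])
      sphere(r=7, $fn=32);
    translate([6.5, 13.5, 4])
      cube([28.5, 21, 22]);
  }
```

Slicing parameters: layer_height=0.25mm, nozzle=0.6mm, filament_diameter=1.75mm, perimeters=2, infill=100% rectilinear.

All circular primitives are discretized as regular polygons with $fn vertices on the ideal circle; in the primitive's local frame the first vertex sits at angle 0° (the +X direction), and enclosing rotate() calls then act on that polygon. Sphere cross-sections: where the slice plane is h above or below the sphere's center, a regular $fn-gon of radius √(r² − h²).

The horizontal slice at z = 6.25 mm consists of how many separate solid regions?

At z = 6.25 mm: the r=7 sphere slices to a regular 32-gon of circumradius 6.960 (√(r²−h²) with h=0.75 from center); the 28.5×21 cube at (6.5, 13.5) contributes its full rectangle; Combining (union): the 2 present regions are separate (no shared area or edge), so areas and boundary lengths simply add and each stays a separate island — 2 connected regions; (rotated 10° about Z; rotation is an isometry so areas/perimeters/island counts are preserved). The result has 2 disconnected regions.

2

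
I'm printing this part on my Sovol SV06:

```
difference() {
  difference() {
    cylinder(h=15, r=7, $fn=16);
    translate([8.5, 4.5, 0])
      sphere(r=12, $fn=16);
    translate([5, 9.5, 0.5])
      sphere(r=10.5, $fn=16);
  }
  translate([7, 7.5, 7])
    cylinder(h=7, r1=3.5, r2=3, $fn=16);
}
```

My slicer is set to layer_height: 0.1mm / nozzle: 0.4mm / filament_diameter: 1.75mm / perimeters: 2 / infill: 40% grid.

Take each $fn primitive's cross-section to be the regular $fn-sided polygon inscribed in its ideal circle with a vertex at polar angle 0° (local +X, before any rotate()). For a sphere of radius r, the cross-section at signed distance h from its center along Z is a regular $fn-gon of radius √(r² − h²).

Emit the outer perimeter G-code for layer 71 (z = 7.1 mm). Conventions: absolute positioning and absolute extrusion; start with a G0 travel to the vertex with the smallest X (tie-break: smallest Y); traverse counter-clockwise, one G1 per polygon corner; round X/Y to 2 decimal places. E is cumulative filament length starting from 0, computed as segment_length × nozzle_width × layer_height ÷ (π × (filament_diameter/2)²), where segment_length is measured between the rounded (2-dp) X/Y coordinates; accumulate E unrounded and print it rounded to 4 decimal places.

At z = 7.1 mm: the cylinder: section is a regular 16-gon, circumradius r=7; the r=12 sphere at (8.5, 4.5) slices to a regular 16-gon of circumradius 9.674 (√(r²−h²) with h=7.1 from center); the r=10.5 sphere at (5, 9.5) contributes a regular 16-gon of circumradius √(10.5²−6.6²) = 8.166; After the difference (first − rest): starting from the r=7 cylinder, the r=12 sphere at (8.5, 4.5) partially overlaps it — only the 62.47 mm² overlap (of its 286.52 mm²) is removed, clipping the outline; the r=10.5 sphere at (5, 9.5) partially overlaps it — only the 2.29 mm² overlap (of its 204.17 mm²) is removed, clipping the outline — 1 connected region; the cone at (7, 7.5) (r1=3.5→r2=3) has section circumradius 3.493 here — a regular 16-gon; Taking the first minus the rest: starting from that combined region, the cone at (7, 7.5) misses the remaining region (no effect) — 1 connected region. The outline is a single polygon with 17 vertices. Extrusion per mm of travel: 0.4 × 0.1 / (π × 0.875²) = 0.016630. Accumulating E over each segment gives final E = 0.6552.

G0 X-7.00 Y0.00 Z7.10
G1 X-6.47 Y-2.68 E0.0454
G1 X-4.95 Y-4.95 E0.0909
G1 X-2.68 Y-6.47 E0.1363
G1 X0.00 Y-7.00 E0.1817
G1 X2.68 Y-6.47 E0.2272
G1 X4.95 Y-4.95 E0.2726
G1 X5.23 Y-4.52 E0.2811
G1 X4.80 Y-4.44 E0.2884
G1 X1.66 Y-2.34 E0.3512
G1 X-0.44 Y0.80 E0.4140
G1 X-1.12 Y4.25 E0.4725
G1 X-2.54 Y6.37 E0.5149
G1 X-2.57 Y6.49 E0.5170
G1 X-2.68 Y6.47 E0.5189
G1 X-4.95 Y4.95 E0.5643
G1 X-6.47 Y2.68 E0.6097
G1 X-7.00 Y0.00 E0.6552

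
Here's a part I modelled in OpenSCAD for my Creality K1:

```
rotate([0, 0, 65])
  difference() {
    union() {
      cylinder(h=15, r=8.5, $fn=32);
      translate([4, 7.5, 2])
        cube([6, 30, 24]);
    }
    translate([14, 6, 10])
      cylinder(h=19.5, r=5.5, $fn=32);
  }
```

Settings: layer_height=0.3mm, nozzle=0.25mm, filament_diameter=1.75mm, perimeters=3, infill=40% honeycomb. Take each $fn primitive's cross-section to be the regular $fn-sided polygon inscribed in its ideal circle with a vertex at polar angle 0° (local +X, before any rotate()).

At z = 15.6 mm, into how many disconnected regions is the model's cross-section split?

1

At z = 15.6 mm: the cylinder is absent (z outside [0, 15]); the 6×30 cube at (4, 7.5) contributes its full rectangle; Combining (union): only the 6×30 cube at (4, 7.5) is present, so the union is just that shape — 1 connected region; the r=5.5 cylinder at (14, 6) gives a regular 32-gon of circumradius 5.5 (constant along its height); After the difference (first − rest): starting from the result so far, the r=5.5 cylinder at (14, 6) partially overlaps it — only the 1.70 mm² overlap (of its 94.42 mm²) is removed, clipping the outline — 1 connected region; (rotated 65° about Z; rotation is an isometry so areas/perimeters/island counts are preserved). The result has 1 disconnected region.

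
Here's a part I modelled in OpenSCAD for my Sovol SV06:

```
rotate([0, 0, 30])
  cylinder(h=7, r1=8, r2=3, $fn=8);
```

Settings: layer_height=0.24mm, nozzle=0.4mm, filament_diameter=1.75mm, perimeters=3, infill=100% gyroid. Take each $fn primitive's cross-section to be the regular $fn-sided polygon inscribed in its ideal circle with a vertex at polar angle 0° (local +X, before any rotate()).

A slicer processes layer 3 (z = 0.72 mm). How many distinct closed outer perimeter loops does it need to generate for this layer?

At z = 0.72 mm: the cone (r1=8→r2=3) has section circumradius 7.486 here — a regular 8-gon; (rotated 30° about Z; rotation is an isometry so areas/perimeters/island counts are preserved). The result has 1 disconnected region.

1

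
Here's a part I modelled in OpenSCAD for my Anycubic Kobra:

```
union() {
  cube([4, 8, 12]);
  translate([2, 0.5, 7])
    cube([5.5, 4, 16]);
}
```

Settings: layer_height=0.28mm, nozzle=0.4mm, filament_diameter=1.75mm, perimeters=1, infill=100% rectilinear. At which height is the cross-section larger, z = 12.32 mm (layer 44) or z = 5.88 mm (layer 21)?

Layer 44 (z = 12.32): the cube is not intersected at this z (z outside [0, 12]); the cube at (2, 0.5) is present — its section is the full 5.5×4 rectangle (area 22.00 mm²); Combining (union): only the 5.5×4 cube at (2, 0.5) is present, so the union is just that shape — area = 22.00 mm². So its area = 22.00 mm². Layer 21 (z = 5.88): the cube (footprint 4×8) is included at this height (area 32.00 mm²); the cube at (2, 0.5) is absent (z outside [7, 23]); Combining (union): only the 4×8 cube is present, so the union is just that shape — area = 32.00 mm². So its area = 32.00 mm². Layer 21 is larger (32.00 vs 22.00 mm²).

layer 21 (z = 5.88 mm)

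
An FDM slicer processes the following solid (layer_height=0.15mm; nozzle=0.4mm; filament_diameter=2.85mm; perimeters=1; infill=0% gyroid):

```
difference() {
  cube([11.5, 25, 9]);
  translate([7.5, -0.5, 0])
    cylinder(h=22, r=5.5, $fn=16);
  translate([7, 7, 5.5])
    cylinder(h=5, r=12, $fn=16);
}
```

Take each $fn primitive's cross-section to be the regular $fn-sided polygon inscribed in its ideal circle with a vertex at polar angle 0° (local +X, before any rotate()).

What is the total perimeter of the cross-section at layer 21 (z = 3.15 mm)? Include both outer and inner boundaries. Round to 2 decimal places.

72.94 mm

At z = 3.15 mm: the cube (footprint 11.5×25) is included at this height (perimeter 73.00 mm); the r=5.5 cylinder at (7.5, -0.5) gives a regular 16-gon of circumradius 5.5 (constant along its height) (perimeter = 2·16·5.500·sin(180°/16) = 34.34 mm); the cylinder at (7, 7) does not reach this height (z outside [5.5, 10.5]); Subtracting the remaining from the first: starting from the 11.5×25 cube, the r=5.5 cylinder at (7.5, -0.5) partially overlaps it — only the 37.99 mm² overlap (of its 92.61 mm²) is removed, clipping the outline — boundary = 72.94 mm. Overall, the cross-section is a single solid region. Total boundary length (outer) = 72.94 mm.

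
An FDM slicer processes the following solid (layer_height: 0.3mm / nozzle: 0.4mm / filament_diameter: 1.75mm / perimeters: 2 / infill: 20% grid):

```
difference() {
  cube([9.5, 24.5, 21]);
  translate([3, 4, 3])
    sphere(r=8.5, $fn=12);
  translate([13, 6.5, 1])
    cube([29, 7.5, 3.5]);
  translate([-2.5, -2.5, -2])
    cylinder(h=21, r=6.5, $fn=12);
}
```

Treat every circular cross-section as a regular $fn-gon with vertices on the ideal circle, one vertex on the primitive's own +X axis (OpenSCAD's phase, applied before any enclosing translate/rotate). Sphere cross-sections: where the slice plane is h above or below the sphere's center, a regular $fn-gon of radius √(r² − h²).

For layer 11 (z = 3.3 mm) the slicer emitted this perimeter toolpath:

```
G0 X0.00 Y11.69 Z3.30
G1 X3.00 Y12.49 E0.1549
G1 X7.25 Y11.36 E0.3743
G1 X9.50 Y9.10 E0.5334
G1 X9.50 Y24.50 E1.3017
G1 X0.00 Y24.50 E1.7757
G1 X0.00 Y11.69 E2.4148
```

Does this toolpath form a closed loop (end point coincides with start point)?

Start point (G0): (0.00, 11.69). End point (last G1): the path returns to the start — closed.

yes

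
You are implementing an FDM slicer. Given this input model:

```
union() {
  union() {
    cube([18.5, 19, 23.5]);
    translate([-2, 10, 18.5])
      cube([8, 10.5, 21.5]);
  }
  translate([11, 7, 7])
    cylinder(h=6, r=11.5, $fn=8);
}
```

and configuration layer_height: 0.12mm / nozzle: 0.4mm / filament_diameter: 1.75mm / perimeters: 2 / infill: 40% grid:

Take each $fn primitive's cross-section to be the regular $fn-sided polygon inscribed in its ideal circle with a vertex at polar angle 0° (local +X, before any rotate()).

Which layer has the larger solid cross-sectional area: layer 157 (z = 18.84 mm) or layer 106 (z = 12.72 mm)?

layer 106 (z = 12.72 mm)

Layer 157 (z = 18.84): the cube is present — its section is the full 18.5×19 rectangle (area 351.50 mm²); the cube at (-2, 10) is present — its section is the full 8×10.5 rectangle (area 84.00 mm²); Merging all regions: the regions partially overlap — summed areas 435.50 mm² minus the doubly-counted overlap 54.00 mm² gives 381.50 mm² — area = 381.50 mm²; the cylinder at (11, 7) is absent (z outside [7, 13]); Taking the union: only the result so far is present, so the union is just that shape — area = 381.50 mm². So its area = 381.50 mm². Layer 106 (z = 12.72): the 18.5×19 cube contributes its full rectangle (area 351.50 mm²); the cube at (-2, 10) is absent (z outside [18.5, 40]); Taking the union: only the 18.5×19 cube is present, so the union is just that shape — area = 351.50 mm²; the r=11.5 cylinder at (11, 7) gives a regular 8-gon of circumradius 11.5 (constant along its height) (area = (8/2)·11.500²·sin(360°/8) = 374.06 mm²); Taking the union: the regions partially overlap — summed areas 725.56 mm² minus the doubly-counted overlap 290.36 mm² gives 435.20 mm² — area = 435.20 mm². So its area = 435.20 mm². Layer 106 is larger (435.20 vs 381.50 mm²).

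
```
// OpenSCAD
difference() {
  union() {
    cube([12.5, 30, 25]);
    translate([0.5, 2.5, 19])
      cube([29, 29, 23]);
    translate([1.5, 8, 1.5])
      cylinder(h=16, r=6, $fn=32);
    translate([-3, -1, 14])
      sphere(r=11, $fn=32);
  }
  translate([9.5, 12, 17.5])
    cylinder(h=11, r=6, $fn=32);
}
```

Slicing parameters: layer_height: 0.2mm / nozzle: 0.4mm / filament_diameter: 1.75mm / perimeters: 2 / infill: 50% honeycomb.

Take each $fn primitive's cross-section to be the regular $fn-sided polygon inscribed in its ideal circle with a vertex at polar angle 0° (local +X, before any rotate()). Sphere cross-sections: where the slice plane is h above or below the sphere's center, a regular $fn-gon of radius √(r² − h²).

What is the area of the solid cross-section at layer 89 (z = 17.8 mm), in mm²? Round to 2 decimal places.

571.67 mm²

At z = 17.8 mm: the cube (footprint 12.5×30) is included at this height (area 375.00 mm²); the cube at (0.5, 2.5) is not intersected at this z (z outside [19, 42]); the cylinder at (1.5, 8) does not reach this height (z outside [1.5, 17.5]); the sphere at (-3, -1): section is a regular 32-gon, circumradius = √(r²−h²) = √(11²−3.8²) = 10.323 (area = (32/2)·10.323²·sin(360°/32) = 332.62 mm²); Taking the union: the regions partially overlap — summed areas 707.62 mm² minus the doubly-counted overlap 45.46 mm² gives 662.16 mm² — area = 662.16 mm²; the cylinder at (9.5, 12): section is a regular 32-gon, circumradius r=6 (area = (32/2)·6.000²·sin(360°/32) = 112.37 mm²); Subtracting the remaining from the first: starting from that combined region (662.16 mm²), the r=6 cylinder at (9.5, 12) partially overlaps it — only the 90.50 mm² overlap (of its 112.37 mm²) is removed, clipping the outline — area = 571.67 mm². Overall, the cross-section is a single solid region. Net area = 571.67 mm².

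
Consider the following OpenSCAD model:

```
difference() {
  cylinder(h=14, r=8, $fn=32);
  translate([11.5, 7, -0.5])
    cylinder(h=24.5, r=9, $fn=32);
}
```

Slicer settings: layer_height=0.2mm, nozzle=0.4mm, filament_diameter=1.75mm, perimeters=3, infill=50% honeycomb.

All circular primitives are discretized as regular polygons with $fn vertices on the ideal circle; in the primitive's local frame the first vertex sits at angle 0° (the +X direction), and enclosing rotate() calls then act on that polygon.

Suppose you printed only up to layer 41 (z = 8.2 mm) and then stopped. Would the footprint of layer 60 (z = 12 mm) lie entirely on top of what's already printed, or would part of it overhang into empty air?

entirely on top

Compare the two slices. At z = 8.2: the cylinder: section is a regular 32-gon, circumradius r=8 (area = (32/2)·8.000²·sin(360°/32) = 199.77 mm²); the r=9 cylinder at (11.5, 7) contributes a regular 32-gon of circumradius 9 (area = (32/2)·9.000²·sin(360°/32) = 252.84 mm²); After the difference (first − rest): starting from the r=8 cylinder (199.77 mm²), the r=9 cylinder at (11.5, 7) partially overlaps it — only the 24.37 mm² overlap (of its 252.84 mm²) is removed, clipping the outline — area = 175.40 mm². At z = 12: the r=8 cylinder gives a regular 32-gon of circumradius 8 (constant along its height) (area = (32/2)·8.000²·sin(360°/32) = 199.77 mm²); the r=9 cylinder at (11.5, 7) contributes a regular 32-gon of circumradius 9 (area = (32/2)·9.000²·sin(360°/32) = 252.84 mm²); Taking the first minus the rest: starting from the r=8 cylinder (199.77 mm²), the r=9 cylinder at (11.5, 7) partially overlaps it — only the 24.37 mm² overlap (of its 252.84 mm²) is removed, clipping the outline — area = 175.40 mm². Checking containment: the cross-section at z = 12 is a subset of the cross-section at z = 8.2.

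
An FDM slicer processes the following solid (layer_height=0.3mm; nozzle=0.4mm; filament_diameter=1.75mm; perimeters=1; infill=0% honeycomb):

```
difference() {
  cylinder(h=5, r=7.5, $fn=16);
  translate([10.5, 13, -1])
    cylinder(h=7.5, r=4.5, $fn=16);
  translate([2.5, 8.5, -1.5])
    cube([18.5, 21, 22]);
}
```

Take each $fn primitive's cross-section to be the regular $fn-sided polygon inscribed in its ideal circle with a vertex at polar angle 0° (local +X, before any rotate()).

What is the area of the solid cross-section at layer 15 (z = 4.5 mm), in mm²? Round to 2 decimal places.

172.21 mm²

At z = 4.5 mm: the r=7.5 cylinder gives a regular 16-gon of circumradius 7.5 (constant along its height) (area = (16/2)·7.500²·sin(360°/16) = 172.21 mm²); the r=4.5 cylinder at (10.5, 13) gives a regular 16-gon of circumradius 4.5 (constant along its height) (area = (16/2)·4.500²·sin(360°/16) = 61.99 mm²); the cube at (2.5, 8.5) (footprint 18.5×21) is included at this height (area 388.50 mm²); Taking the first minus the rest: starting from the r=7.5 cylinder (172.21 mm²), the r=4.5 cylinder at (10.5, 13) misses the remaining region (no effect); the 18.5×21 cube at (2.5, 8.5) misses the remaining region (no effect) — area = 172.21 mm². Overall, the cross-section is a single solid region. Net area = 172.21 mm².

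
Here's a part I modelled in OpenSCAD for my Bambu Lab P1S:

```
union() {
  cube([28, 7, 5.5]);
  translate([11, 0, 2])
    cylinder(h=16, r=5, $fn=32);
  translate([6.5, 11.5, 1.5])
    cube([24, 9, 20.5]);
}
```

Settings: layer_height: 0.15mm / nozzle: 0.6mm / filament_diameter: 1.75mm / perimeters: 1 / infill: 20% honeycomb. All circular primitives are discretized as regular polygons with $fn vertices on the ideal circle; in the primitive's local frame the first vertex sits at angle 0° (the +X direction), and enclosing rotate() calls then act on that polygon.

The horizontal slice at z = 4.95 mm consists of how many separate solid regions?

At z = 4.95 mm: the 28×7 cube contributes its full rectangle; the cylinder at (11, 0): section is a regular 32-gon, circumradius r=5; the 24×9 cube at (6.5, 11.5) contributes its full rectangle; Taking the union: the regions partially overlap (shared area 39.02 mm²), so overlapping operands fuse into one piece — 2 connected regions. The result has 2 disconnected regions.

2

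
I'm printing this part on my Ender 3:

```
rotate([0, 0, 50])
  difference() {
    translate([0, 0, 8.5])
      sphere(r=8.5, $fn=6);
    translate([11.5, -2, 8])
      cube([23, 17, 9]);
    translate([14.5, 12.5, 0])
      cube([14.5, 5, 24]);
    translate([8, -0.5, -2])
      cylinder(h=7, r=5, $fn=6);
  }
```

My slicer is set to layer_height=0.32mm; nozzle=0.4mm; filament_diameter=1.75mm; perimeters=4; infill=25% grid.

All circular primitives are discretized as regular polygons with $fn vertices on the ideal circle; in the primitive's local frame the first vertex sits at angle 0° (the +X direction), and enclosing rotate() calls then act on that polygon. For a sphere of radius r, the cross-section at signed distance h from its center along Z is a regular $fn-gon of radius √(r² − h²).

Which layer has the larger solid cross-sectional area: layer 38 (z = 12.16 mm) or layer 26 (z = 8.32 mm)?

Layer 38 (z = 12.16): the r=8.5 sphere contributes a regular 6-gon of circumradius √(8.5²−3.66²) = 7.672 (area = (6/2)·7.672²·sin(360°/6) = 152.91 mm²); the cube at (11.5, -2) is present — its section is the full 23×17 rectangle (area 391.00 mm²); the cube at (14.5, 12.5) (footprint 14.5×5) is included at this height (area 72.50 mm²); the cylinder at (8, -0.5) is absent (z outside [-2, 5]); After the difference (first − rest): starting from the r=8.5 sphere (152.91 mm²), the 23×17 cube at (11.5, -2) misses the remaining region (no effect); the 14.5×5 cube at (14.5, 12.5) misses the remaining region (no effect) — area = 152.91 mm²; (whole slice rotated 50° about Z — lengths, areas and connectivity unchanged). So its area = 152.91 mm². Layer 26 (z = 8.32): the sphere: section is a regular 6-gon, circumradius = √(r²−h²) = √(8.5²−0.18²) = 8.498 (area = (6/2)·8.498²·sin(360°/6) = 187.63 mm²); the cube at (11.5, -2) is present — its section is the full 23×17 rectangle (area 391.00 mm²); the cube at (14.5, 12.5) is present — its section is the full 14.5×5 rectangle (area 72.50 mm²); the cylinder at (8, -0.5) is not intersected at this z (z outside [-2, 5]); Subtracting the remaining from the first: starting from the r=8.5 sphere (187.63 mm²), the 23×17 cube at (11.5, -2) misses the remaining region (no effect); the 14.5×5 cube at (14.5, 12.5) misses the remaining region (no effect) — area = 187.63 mm²; (rotated 50° about Z; rotation is an isometry so areas/perimeters/island counts are preserved). So its area = 187.63 mm². Layer 26 is larger (187.63 vs 152.91 mm²).

layer 26 (z = 8.32 mm)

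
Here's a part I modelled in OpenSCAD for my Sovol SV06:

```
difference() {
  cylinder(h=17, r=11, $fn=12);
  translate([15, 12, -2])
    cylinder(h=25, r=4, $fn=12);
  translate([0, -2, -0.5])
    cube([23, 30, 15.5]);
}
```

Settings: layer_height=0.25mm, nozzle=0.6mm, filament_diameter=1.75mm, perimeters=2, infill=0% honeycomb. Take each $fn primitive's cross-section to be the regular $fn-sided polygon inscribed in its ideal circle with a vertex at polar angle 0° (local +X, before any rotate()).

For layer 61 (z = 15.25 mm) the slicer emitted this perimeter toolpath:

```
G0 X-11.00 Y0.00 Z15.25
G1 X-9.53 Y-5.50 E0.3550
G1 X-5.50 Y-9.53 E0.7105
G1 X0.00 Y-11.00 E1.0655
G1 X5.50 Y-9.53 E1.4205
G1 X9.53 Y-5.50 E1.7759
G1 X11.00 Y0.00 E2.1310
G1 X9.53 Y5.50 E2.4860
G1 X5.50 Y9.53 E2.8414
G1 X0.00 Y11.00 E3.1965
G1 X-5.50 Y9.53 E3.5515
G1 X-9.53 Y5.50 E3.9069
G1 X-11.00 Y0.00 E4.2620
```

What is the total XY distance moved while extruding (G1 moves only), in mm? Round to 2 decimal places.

68.34 mm

Sum the Euclidean lengths of each G1 segment: total = 68.34 mm.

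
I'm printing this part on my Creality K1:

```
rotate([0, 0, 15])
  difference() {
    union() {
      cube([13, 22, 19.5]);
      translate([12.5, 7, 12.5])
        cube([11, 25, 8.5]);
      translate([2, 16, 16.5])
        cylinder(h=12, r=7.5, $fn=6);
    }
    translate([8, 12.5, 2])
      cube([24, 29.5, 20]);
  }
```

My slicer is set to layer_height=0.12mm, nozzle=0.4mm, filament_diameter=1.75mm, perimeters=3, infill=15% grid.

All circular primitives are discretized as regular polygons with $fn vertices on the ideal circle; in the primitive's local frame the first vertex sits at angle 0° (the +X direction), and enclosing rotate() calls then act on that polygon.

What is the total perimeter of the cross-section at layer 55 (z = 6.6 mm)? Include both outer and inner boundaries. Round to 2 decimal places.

70.00 mm

At z = 6.6 mm: the 13×22 cube contributes its full rectangle (perimeter 70.00 mm); the cube at (12.5, 7) is absent (z outside [12.5, 21]); the cylinder at (2, 16) is absent (z outside [16.5, 28.5]); Taking the union: only the 13×22 cube is present, so the union is just that shape — boundary = 70.00 mm; the 24×29.5 cube at (8, 12.5) contributes its full rectangle (perimeter 107.00 mm); After the difference (first − rest): starting from that combined region, the 24×29.5 cube at (8, 12.5) partially overlaps it — only the 47.50 mm² overlap (of its 708.00 mm²) is removed, clipping the outline — boundary = 70.00 mm; (rotated 15° about Z; rotation is an isometry so areas/perimeters/island counts are preserved). Overall, the cross-section is a single solid region. Total boundary length (outer) = 70.00 mm.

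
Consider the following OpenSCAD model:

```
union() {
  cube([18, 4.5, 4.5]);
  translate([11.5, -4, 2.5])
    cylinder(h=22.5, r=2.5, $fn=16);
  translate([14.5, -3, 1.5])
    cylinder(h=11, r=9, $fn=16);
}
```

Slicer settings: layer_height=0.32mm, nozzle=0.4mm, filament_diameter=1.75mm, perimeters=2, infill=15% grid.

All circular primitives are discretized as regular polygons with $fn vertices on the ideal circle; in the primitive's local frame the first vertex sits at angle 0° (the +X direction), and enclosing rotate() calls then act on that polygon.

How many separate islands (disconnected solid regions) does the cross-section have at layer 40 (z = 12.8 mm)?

At z = 12.8 mm: the cube does not reach this height (z outside [0, 4.5]); the r=2.5 cylinder at (11.5, -4) contributes a regular 16-gon of circumradius 2.5; the cylinder at (14.5, -3) is absent (z outside [1.5, 12.5]); Taking the union: only the r=2.5 cylinder at (11.5, -4) is present, so the union is just that shape — 1 connected region. Overall, the cross-section is a single solid region. Island count = 1.

1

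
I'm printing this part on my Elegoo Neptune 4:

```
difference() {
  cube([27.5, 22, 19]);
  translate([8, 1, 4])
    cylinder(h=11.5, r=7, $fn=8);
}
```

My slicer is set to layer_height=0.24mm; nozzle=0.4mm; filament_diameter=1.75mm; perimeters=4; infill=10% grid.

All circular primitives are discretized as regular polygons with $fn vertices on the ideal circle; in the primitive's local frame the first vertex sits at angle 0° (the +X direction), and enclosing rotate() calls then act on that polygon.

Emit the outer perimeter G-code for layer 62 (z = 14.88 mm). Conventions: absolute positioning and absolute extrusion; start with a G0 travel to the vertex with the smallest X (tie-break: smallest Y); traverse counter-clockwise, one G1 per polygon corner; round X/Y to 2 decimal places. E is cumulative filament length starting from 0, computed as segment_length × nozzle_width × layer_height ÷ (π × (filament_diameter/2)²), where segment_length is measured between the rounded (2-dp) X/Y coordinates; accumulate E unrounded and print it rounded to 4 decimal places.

G0 X0.00 Y0.00 Z14.88
G1 X1.41 Y0.00 E0.0563
G1 X1.00 Y1.00 E0.0994
G1 X3.05 Y5.95 E0.3133
G1 X8.00 Y8.00 E0.5271
G1 X12.95 Y5.95 E0.7409
G1 X15.00 Y1.00 E0.9548
G1 X14.59 Y0.00 E0.9979
G1 X27.50 Y0.00 E1.5132
G1 X27.50 Y22.00 E2.3912
G1 X0.00 Y22.00 E3.4888
G1 X0.00 Y0.00 E4.3669

At z = 14.88 mm: the cube (footprint 27.5×22) is included at this height; the r=7 cylinder at (8, 1) gives a regular 8-gon of circumradius 7 (constant along its height); After the difference (first − rest): starting from the 27.5×22 cube, the r=7 cylinder at (8, 1) partially overlaps it — only the 82.88 mm² overlap (of its 138.59 mm²) is removed, clipping the outline — 1 connected region. The outline is a single polygon with 11 vertices. Extrusion per mm of travel: 0.4 × 0.24 / (π × 0.875²) = 0.039912. Accumulating E over each segment gives final E = 4.3669.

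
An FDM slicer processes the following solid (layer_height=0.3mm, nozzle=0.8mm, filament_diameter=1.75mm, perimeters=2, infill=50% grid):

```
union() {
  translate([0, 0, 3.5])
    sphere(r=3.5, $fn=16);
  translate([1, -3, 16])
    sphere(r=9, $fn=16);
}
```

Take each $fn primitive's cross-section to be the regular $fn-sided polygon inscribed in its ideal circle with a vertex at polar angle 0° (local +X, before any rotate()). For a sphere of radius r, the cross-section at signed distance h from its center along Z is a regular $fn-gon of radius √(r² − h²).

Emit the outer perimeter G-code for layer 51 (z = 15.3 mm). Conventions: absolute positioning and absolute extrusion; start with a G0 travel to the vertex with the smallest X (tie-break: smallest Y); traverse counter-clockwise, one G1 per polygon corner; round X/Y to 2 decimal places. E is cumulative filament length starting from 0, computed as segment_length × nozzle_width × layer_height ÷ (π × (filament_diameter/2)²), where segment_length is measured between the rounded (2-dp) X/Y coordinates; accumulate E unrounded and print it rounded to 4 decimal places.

G0 X-7.97 Y-3.00 Z15.30
G1 X-7.29 Y-6.43 E0.3489
G1 X-5.34 Y-9.34 E0.6984
G1 X-2.43 Y-11.29 E1.0480
G1 X1.00 Y-11.97 E1.3969
G1 X4.43 Y-11.29 E1.7458
G1 X7.34 Y-9.34 E2.0953
G1 X9.29 Y-6.43 E2.4448
G1 X9.97 Y-3.00 E2.7937
G1 X9.29 Y0.43 E3.1426
G1 X7.34 Y3.34 E3.4922
G1 X4.43 Y5.29 E3.8417
G1 X1.00 Y5.97 E4.1906
G1 X-2.43 Y5.29 E4.5395
G1 X-5.34 Y3.34 E4.8890
G1 X-7.29 Y0.43 E5.2386
G1 X-7.97 Y-3.00 E5.5875

At z = 15.3 mm: the sphere is not intersected at this z (|z−center|=11.800 > r=3.5); the r=9 sphere at (1, -3) slices to a regular 16-gon of circumradius 8.973 (√(r²−h²) with h=0.7 from center); Combining (union): only the r=9 sphere at (1, -3) is present, so the union is just that shape — 1 connected region. The outline is a single polygon with 16 vertices. Extrusion per mm of travel: 0.8 × 0.3 / (π × 0.875²) = 0.099780. Accumulating E over each segment gives final E = 5.5875.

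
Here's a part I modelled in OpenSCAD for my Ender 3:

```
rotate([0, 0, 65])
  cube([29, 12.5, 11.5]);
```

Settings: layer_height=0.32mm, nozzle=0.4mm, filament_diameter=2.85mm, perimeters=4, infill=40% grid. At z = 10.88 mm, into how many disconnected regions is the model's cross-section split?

1

At z = 10.88 mm: the cube (footprint 29×12.5) is included at this height; (rotated 65° about Z; rotation is an isometry so areas/perimeters/island counts are preserved). The result has 1 disconnected region.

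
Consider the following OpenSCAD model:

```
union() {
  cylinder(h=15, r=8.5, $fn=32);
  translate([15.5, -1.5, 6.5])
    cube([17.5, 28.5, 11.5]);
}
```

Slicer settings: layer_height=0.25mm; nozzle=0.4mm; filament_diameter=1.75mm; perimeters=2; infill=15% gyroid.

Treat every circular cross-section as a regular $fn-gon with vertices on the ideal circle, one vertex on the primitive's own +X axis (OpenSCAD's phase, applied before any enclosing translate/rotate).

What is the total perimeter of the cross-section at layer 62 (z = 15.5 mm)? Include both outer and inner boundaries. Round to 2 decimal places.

92.00 mm

At z = 15.5 mm: the cylinder is not intersected at this z (z outside [0, 15]); the cube at (15.5, -1.5) (footprint 17.5×28.5) is included at this height (perimeter 92.00 mm); Taking the union: only the 17.5×28.5 cube at (15.5, -1.5) is present, so the union is just that shape — boundary = 92.00 mm. Overall, the cross-section is a single solid region. Total boundary length (outer) = 92.00 mm.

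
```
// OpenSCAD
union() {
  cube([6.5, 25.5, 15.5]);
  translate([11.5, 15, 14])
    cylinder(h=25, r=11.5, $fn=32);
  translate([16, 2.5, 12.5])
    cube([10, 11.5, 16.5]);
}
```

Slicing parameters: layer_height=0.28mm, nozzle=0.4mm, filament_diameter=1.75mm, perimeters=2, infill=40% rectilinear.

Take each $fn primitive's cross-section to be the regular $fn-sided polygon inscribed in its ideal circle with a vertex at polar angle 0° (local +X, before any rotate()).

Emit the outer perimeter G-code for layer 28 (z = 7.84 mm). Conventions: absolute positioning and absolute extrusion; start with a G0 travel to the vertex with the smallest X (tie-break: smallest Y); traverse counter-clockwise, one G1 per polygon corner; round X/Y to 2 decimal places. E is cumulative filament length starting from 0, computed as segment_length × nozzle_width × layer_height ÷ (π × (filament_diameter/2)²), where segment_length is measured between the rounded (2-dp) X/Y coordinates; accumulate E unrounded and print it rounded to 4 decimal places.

G0 X0.00 Y0.00 Z7.84
G1 X6.50 Y0.00 E0.3027
G1 X6.50 Y25.50 E1.4901
G1 X0.00 Y25.50 E1.7927
G1 X0.00 Y0.00 E2.9801

At z = 7.84 mm: the cube (footprint 6.5×25.5) is included at this height; the cylinder at (11.5, 15) does not reach this height (z outside [14, 39]); the cube at (16, 2.5) is absent (z outside [12.5, 29]); Taking the union: only the 6.5×25.5 cube is present, so the union is just that shape — 1 connected region. The outline is a single polygon with 4 vertices. Extrusion per mm of travel: 0.4 × 0.28 / (π × 0.875²) = 0.046564. Accumulating E over each segment gives final E = 2.9801.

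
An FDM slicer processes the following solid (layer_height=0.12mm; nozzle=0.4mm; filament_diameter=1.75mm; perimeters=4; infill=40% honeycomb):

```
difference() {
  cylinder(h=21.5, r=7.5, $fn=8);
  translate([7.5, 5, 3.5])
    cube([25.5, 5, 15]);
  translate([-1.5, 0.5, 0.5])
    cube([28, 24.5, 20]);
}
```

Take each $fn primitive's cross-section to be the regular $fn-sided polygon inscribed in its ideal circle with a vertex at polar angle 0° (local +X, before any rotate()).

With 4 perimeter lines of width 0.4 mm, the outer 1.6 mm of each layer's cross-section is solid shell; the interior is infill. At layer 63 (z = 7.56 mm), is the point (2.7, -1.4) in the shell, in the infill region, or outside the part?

infill

At z = 7.56 mm: the r=7.5 cylinder gives a regular 8-gon of circumradius 7.5 (constant along its height); the cube at (7.5, 5) (footprint 25.5×5) is included at this height; the cube at (-1.5, 0.5) is present — its section is the full 28×24.5 rectangle; Subtracting the remaining from the first: starting from the r=7.5 cylinder, the 25.5×5 cube at (7.5, 5) misses the remaining region (no effect); the 28×24.5 cube at (-1.5, 0.5) partially overlaps it — only the 46.11 mm² overlap (of its 686.00 mm²) is removed, clipping the outline — 1 connected region. Overall, the cross-section is a single solid region. The nearest boundary edge runs (-1.50, 0.50)→(7.29, 0.50); distance from the point to it = 1.90 mm. The point is inside the cross-section and 1.90 mm from the nearest boundary — more than the 1.6 mm shell width (4 × 0.4), so it's in the infill interior.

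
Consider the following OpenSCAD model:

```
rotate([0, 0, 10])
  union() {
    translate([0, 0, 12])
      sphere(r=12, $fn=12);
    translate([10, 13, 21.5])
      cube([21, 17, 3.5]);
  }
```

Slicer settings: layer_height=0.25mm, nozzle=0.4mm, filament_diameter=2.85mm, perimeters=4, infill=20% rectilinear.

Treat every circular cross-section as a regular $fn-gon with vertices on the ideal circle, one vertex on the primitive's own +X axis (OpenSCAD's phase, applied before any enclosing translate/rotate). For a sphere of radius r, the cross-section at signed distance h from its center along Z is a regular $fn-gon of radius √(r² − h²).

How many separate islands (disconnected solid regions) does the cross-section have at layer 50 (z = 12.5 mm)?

1

At z = 12.5 mm: the r=12 sphere slices to a regular 12-gon of circumradius 11.990 (√(r²−h²) with h=0.5 from center); the cube at (10, 13) is not intersected at this z (z outside [21.5, 25]); Merging all regions: only the r=12 sphere is present, so the union is just that shape — 1 connected region; (whole slice rotated 10° about Z — lengths, areas and connectivity unchanged). Overall, the cross-section is a single solid region. Island count = 1.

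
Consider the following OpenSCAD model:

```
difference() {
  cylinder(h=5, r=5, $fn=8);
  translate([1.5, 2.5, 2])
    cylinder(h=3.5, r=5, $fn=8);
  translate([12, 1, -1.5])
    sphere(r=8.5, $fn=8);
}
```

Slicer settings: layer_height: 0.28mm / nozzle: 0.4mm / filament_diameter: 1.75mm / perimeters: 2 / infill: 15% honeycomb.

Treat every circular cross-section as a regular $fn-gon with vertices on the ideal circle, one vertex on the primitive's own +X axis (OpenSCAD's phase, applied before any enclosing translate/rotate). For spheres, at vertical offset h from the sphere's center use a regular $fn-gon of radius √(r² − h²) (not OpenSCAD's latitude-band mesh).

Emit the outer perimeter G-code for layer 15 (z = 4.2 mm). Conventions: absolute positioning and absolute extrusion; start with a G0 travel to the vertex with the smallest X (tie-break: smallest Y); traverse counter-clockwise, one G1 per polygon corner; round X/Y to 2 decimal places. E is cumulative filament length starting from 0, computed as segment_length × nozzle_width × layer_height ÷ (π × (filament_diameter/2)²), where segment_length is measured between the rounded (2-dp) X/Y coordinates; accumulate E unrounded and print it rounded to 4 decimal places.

At z = 4.2 mm: the r=5 cylinder contributes a regular 8-gon of circumradius 5; the r=5 cylinder at (1.5, 2.5) gives a regular 8-gon of circumradius 5 (constant along its height); the r=8.5 sphere at (12, 1) slices to a regular 8-gon of circumradius 6.306 (√(r²−h²) with h=5.7 from center); Taking the first minus the rest: starting from the r=5 cylinder, the r=5 cylinder at (1.5, 2.5) partially overlaps it — only the 43.48 mm² overlap (of its 70.71 mm²) is removed, clipping the outline; the r=8.5 sphere at (12, 1) misses the remaining region (no effect) — 1 connected region. The outline is a single polygon with 10 vertices. Extrusion per mm of travel: 0.4 × 0.28 / (π × 0.875²) = 0.046564. Accumulating E over each segment gives final E = 1.4265.

G0 X-5.00 Y0.00 Z4.20
G1 X-3.54 Y-3.54 E0.1783
G1 X0.00 Y-5.00 E0.3566
G1 X3.54 Y-3.54 E0.5349
G1 X4.47 Y-1.27 E0.6491
G1 X1.50 Y-2.50 E0.7988
G1 X-2.04 Y-1.04 E0.9771
G1 X-3.50 Y2.50 E1.1554
G1 X-2.97 Y3.77 E1.2195
G1 X-3.54 Y3.54 E1.2481
G1 X-5.00 Y0.00 E1.4265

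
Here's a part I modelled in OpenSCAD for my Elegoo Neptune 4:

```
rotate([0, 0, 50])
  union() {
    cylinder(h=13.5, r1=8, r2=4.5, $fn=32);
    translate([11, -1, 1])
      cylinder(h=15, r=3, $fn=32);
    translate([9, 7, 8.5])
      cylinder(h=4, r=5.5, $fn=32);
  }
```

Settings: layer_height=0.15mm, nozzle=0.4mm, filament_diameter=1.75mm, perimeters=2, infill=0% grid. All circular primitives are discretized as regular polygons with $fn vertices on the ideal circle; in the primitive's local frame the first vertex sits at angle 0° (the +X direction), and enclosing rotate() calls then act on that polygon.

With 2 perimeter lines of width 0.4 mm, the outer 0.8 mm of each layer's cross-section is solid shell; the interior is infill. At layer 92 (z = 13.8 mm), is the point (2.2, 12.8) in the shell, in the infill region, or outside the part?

outside

At z = 13.8 mm: the cone is not intersected at this z (z outside [0, 13.5]); the cylinder at (11, -1): section is a regular 32-gon, circumradius r=3; the cylinder at (9, 7) is absent (z outside [8.5, 12.5]); Combining (union): only the r=3 cylinder at (11, -1) is present, so the union is just that shape — 1 connected region; (whole slice rotated 50° about Z — lengths, areas and connectivity unchanged). Overall, the cross-section is a single solid region. Undo the 50° rotation: the query point maps to (11.220, 6.542) in the un-rotated model frame. The nearest boundary edge runs (11.59, 1.94)→(11.00, 2.00); distance from the point to it = 4.55 mm. The point is not inside any of the regions above, so it lies outside the cross-section (4.55 mm from the nearest boundary).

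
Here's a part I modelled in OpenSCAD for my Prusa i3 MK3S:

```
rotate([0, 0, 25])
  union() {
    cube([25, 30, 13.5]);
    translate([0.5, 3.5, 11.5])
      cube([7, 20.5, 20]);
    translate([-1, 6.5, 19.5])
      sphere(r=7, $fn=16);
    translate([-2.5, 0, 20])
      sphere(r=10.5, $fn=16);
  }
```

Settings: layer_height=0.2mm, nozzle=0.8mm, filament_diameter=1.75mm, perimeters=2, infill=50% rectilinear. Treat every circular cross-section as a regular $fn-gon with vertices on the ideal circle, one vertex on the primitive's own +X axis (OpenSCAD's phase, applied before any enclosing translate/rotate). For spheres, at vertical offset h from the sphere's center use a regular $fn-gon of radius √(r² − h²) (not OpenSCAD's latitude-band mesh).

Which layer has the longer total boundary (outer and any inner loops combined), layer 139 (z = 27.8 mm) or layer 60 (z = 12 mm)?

layer 60 (z = 12 mm)

Layer 139 (z = 27.8): the cube is not intersected at this z (z outside [0, 13.5]); the 7×20.5 cube at (0.5, 3.5) contributes its full rectangle (perimeter 55.00 mm); the sphere at (-1, 6.5) is not intersected at this z (|z−center|=8.300 > r=7); the sphere at (-2.5, 0): section is a regular 16-gon, circumradius = √(r²−h²) = √(10.5²−7.8²) = 7.029 (perimeter = 2·16·7.029·sin(180°/16) = 43.88 mm); Taking the union: the regions partially overlap (shared area 4.92 mm²), so the edge portions inside another operand are dropped and the merged outline is re-measured after clipping — boundary = 89.00 mm; (rotated 25° about Z; rotation is an isometry so areas/perimeters/island counts are preserved). So its perimeter = 89.00 mm. Layer 60 (z = 12): the cube (footprint 25×30) is included at this height (perimeter 110.00 mm); the cube at (0.5, 3.5) is present — its section is the full 7×20.5 rectangle (perimeter 55.00 mm); the sphere at (-1, 6.5) is not intersected at this z (|z−center|=7.500 > r=7); the r=10.5 sphere at (-2.5, 0) contributes a regular 16-gon of circumradius √(10.5²−8²) = 6.801 (perimeter = 2·16·6.801·sin(180°/16) = 42.46 mm); Merging all regions: the regions partially overlap (shared area 162.52 mm²), so the edge portions inside another operand are dropped and the merged outline is re-measured after clipping — boundary = 133.79 mm; (whole slice rotated 25° about Z — lengths, areas and connectivity unchanged). So its perimeter = 133.79 mm. Layer 60 is larger (133.79 vs 89.00 mm).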